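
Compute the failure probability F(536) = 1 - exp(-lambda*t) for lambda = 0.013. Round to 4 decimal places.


lambda = 0.013, t = 536
lambda * t = 6.968
exp(-6.968) = 0.0009
F(t) = 1 - 0.0009
F(t) = 0.9991

0.9991


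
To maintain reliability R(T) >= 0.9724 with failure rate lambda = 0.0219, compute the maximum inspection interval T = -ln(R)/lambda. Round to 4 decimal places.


R_target = 0.9724
lambda = 0.0219
-ln(0.9724) = 0.028
T = 0.028 / 0.0219
T = 1.278

1.278


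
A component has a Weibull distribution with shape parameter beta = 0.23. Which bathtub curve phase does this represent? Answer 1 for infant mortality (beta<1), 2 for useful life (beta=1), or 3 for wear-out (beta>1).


beta = 0.23
Compare beta to 1:
beta < 1 => infant mortality (phase 1)
beta = 1 => useful life (phase 2)
beta > 1 => wear-out (phase 3)
Since beta = 0.23, this is infant mortality (decreasing failure rate)
Phase = 1

1


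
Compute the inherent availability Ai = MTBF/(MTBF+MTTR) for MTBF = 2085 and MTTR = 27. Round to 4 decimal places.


MTBF = 2085
MTTR = 27
MTBF + MTTR = 2112
Ai = 2085 / 2112
Ai = 0.9872

0.9872


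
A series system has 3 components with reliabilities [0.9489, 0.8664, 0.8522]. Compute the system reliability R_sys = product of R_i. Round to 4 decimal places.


Components: [0.9489, 0.8664, 0.8522]
After component 1 (R=0.9489): product = 0.9489
After component 2 (R=0.8664): product = 0.8221
After component 3 (R=0.8522): product = 0.7006
R_sys = 0.7006

0.7006


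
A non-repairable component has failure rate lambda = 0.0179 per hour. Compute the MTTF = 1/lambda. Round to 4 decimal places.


lambda = 0.0179
MTTF = 1 / 0.0179
MTTF = 55.8659

55.8659


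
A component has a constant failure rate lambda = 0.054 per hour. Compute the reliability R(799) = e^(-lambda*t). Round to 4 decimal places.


lambda = 0.054
t = 799
lambda * t = 43.146
R(t) = e^(-43.146)
R(t) = 0.0

0.0


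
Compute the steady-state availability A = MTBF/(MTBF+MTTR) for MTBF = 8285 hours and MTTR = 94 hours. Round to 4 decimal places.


MTBF = 8285
MTTR = 94
MTBF + MTTR = 8379
A = 8285 / 8379
A = 0.9888

0.9888


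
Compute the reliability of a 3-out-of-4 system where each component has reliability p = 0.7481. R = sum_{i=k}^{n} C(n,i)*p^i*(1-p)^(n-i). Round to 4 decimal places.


k = 3, n = 4, p = 0.7481
i=3: C(4,3)=4 * 0.7481^3 * 0.2519^1 = 0.4219
i=4: C(4,4)=1 * 0.7481^4 * 0.2519^0 = 0.3132
R = sum of terms = 0.7351

0.7351


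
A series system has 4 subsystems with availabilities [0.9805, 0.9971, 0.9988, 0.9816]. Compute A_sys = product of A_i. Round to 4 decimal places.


Subsystems: [0.9805, 0.9971, 0.9988, 0.9816]
After subsystem 1 (A=0.9805): product = 0.9805
After subsystem 2 (A=0.9971): product = 0.9777
After subsystem 3 (A=0.9988): product = 0.9765
After subsystem 4 (A=0.9816): product = 0.9585
A_sys = 0.9585

0.9585


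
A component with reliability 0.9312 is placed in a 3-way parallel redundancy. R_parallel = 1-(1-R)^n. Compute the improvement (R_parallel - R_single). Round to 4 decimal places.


R_single = 0.9312, n = 3
1 - R_single = 0.0688
(1 - R_single)^n = 0.0688^3 = 0.0003
R_parallel = 1 - 0.0003 = 0.9997
Improvement = 0.9997 - 0.9312
Improvement = 0.0685

0.0685


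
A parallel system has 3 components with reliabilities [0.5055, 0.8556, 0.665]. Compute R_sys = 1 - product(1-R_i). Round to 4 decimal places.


Components: [0.5055, 0.8556, 0.665]
(1 - 0.5055) = 0.4945, running product = 0.4945
(1 - 0.8556) = 0.1444, running product = 0.0714
(1 - 0.665) = 0.335, running product = 0.0239
Product of (1-R_i) = 0.0239
R_sys = 1 - 0.0239 = 0.9761

0.9761


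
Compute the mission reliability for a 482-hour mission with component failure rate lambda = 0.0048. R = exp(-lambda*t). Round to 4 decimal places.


lambda = 0.0048
mission_time = 482
lambda * t = 0.0048 * 482 = 2.3136
R = exp(-2.3136)
R = 0.0989

0.0989


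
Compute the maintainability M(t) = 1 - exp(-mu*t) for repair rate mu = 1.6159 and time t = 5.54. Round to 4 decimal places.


mu = 1.6159, t = 5.54
mu * t = 1.6159 * 5.54 = 8.9521
exp(-8.9521) = 0.0001
M(t) = 1 - 0.0001
M(t) = 0.9999

0.9999


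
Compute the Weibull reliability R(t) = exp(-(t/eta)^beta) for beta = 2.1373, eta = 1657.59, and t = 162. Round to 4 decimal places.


beta = 2.1373, eta = 1657.59, t = 162
t/eta = 162 / 1657.59 = 0.0977
(t/eta)^beta = 0.0977^2.1373 = 0.0069
R(t) = exp(-0.0069)
R(t) = 0.9931

0.9931


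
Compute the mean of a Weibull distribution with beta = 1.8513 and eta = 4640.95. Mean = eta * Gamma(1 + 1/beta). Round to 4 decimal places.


beta = 1.8513, eta = 4640.95
1/beta = 0.5402
1 + 1/beta = 1.5402
Gamma(1.5402) = 0.8882
Mean = 4640.95 * 0.8882
Mean = 4122.0367

4122.0367


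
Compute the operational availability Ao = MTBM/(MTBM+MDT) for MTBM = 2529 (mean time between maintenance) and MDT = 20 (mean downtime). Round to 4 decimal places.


MTBM = 2529
MDT = 20
MTBM + MDT = 2549
Ao = 2529 / 2549
Ao = 0.9922

0.9922


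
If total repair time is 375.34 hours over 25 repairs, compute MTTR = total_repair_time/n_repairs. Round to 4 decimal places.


total_repair_time = 375.34
n_repairs = 25
MTTR = 375.34 / 25
MTTR = 15.0136

15.0136


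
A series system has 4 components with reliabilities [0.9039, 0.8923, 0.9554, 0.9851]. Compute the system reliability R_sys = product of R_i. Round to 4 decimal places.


Components: [0.9039, 0.8923, 0.9554, 0.9851]
After component 1 (R=0.9039): product = 0.9039
After component 2 (R=0.8923): product = 0.8065
After component 3 (R=0.9554): product = 0.7706
After component 4 (R=0.9851): product = 0.7591
R_sys = 0.7591

0.7591


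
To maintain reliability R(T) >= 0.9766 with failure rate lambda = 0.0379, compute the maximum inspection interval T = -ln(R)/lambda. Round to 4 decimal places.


R_target = 0.9766
lambda = 0.0379
-ln(0.9766) = 0.0237
T = 0.0237 / 0.0379
T = 0.6248

0.6248


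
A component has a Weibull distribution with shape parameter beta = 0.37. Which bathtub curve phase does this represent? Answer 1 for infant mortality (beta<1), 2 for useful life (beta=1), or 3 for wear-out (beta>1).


beta = 0.37
Compare beta to 1:
beta < 1 => infant mortality (phase 1)
beta = 1 => useful life (phase 2)
beta > 1 => wear-out (phase 3)
Since beta = 0.37, this is infant mortality (decreasing failure rate)
Phase = 1

1


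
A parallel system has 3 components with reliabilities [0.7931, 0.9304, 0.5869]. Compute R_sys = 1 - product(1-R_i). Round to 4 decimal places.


Components: [0.7931, 0.9304, 0.5869]
(1 - 0.7931) = 0.2069, running product = 0.2069
(1 - 0.9304) = 0.0696, running product = 0.0144
(1 - 0.5869) = 0.4131, running product = 0.0059
Product of (1-R_i) = 0.0059
R_sys = 1 - 0.0059 = 0.9941

0.9941


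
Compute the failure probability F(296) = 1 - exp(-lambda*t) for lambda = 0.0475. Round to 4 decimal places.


lambda = 0.0475, t = 296
lambda * t = 14.06
exp(-14.06) = 0.0
F(t) = 1 - 0.0
F(t) = 1.0

1.0


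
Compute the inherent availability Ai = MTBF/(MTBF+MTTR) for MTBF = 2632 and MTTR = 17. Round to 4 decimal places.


MTBF = 2632
MTTR = 17
MTBF + MTTR = 2649
Ai = 2632 / 2649
Ai = 0.9936

0.9936


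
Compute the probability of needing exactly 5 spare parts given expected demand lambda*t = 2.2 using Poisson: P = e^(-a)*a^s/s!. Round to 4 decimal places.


a = 2.2, s = 5
e^(-a) = e^(-2.2) = 0.1108
a^s = 2.2^5 = 51.5363
s! = 120
P = 0.1108 * 51.5363 / 120
P = 0.0476

0.0476


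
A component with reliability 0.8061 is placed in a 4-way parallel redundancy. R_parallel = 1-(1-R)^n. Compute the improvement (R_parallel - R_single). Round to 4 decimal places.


R_single = 0.8061, n = 4
1 - R_single = 0.1939
(1 - R_single)^n = 0.1939^4 = 0.0014
R_parallel = 1 - 0.0014 = 0.9986
Improvement = 0.9986 - 0.8061
Improvement = 0.1925

0.1925


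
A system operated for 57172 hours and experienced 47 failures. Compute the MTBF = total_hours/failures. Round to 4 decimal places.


total_hours = 57172
failures = 47
MTBF = 57172 / 47
MTBF = 1216.4255

1216.4255


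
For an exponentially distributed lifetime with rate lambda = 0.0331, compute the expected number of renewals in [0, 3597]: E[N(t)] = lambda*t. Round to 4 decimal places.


lambda = 0.0331
t = 3597
E[N(t)] = lambda * t
E[N(t)] = 0.0331 * 3597
E[N(t)] = 119.0607

119.0607


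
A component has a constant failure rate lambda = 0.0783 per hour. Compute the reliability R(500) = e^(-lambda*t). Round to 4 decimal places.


lambda = 0.0783
t = 500
lambda * t = 39.15
R(t) = e^(-39.15)
R(t) = 0.0

0.0


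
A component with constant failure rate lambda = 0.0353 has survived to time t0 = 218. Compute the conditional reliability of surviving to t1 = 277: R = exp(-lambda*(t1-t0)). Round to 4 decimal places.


lambda = 0.0353
t0 = 218, t1 = 277
t1 - t0 = 59
lambda * (t1-t0) = 0.0353 * 59 = 2.0827
R = exp(-2.0827)
R = 0.1246

0.1246


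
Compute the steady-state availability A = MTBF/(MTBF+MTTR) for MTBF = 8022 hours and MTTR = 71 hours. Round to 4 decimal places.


MTBF = 8022
MTTR = 71
MTBF + MTTR = 8093
A = 8022 / 8093
A = 0.9912

0.9912


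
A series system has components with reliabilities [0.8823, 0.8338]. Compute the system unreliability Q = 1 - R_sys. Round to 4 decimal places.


Components: [0.8823, 0.8338]
After component 1: product = 0.8823
After component 2: product = 0.7357
R_sys = 0.7357
Q = 1 - 0.7357 = 0.2643

0.2643


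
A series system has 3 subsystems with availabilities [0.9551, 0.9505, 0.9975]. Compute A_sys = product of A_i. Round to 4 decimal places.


Subsystems: [0.9551, 0.9505, 0.9975]
After subsystem 1 (A=0.9551): product = 0.9551
After subsystem 2 (A=0.9505): product = 0.9078
After subsystem 3 (A=0.9975): product = 0.9056
A_sys = 0.9056

0.9056


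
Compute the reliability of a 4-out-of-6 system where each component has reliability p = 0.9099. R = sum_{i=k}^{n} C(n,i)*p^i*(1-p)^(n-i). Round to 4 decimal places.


k = 4, n = 6, p = 0.9099
i=4: C(6,4)=15 * 0.9099^4 * 0.0901^2 = 0.0835
i=5: C(6,5)=6 * 0.9099^5 * 0.0901^1 = 0.3372
i=6: C(6,6)=1 * 0.9099^6 * 0.0901^0 = 0.5675
R = sum of terms = 0.9881

0.9881


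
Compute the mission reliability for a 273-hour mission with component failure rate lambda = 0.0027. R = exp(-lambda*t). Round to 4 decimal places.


lambda = 0.0027
mission_time = 273
lambda * t = 0.0027 * 273 = 0.7371
R = exp(-0.7371)
R = 0.4785

0.4785


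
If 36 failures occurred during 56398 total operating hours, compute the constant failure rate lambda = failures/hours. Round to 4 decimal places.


failures = 36
total_hours = 56398
lambda = 36 / 56398
lambda = 0.0006

0.0006


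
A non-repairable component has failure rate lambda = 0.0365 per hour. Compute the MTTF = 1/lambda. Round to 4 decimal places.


lambda = 0.0365
MTTF = 1 / 0.0365
MTTF = 27.3973

27.3973


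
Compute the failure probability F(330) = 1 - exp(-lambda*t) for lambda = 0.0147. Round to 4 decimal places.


lambda = 0.0147, t = 330
lambda * t = 4.851
exp(-4.851) = 0.0078
F(t) = 1 - 0.0078
F(t) = 0.9922

0.9922


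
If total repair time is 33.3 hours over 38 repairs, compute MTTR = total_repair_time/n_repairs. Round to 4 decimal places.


total_repair_time = 33.3
n_repairs = 38
MTTR = 33.3 / 38
MTTR = 0.8763

0.8763


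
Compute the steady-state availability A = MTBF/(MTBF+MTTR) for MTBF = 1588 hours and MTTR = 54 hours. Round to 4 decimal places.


MTBF = 1588
MTTR = 54
MTBF + MTTR = 1642
A = 1588 / 1642
A = 0.9671

0.9671


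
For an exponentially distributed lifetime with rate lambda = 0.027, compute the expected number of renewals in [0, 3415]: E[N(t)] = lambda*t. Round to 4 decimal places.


lambda = 0.027
t = 3415
E[N(t)] = lambda * t
E[N(t)] = 0.027 * 3415
E[N(t)] = 92.205

92.205


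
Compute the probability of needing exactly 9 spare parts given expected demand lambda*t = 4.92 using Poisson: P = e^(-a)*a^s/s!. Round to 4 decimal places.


a = 4.92, s = 9
e^(-a) = e^(-4.92) = 0.0073
a^s = 4.92^9 = 1689218.8727
s! = 362880
P = 0.0073 * 1689218.8727 / 362880
P = 0.034

0.034


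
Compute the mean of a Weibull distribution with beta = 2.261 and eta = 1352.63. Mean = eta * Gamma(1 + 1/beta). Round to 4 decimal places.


beta = 2.261, eta = 1352.63
1/beta = 0.4423
1 + 1/beta = 1.4423
Gamma(1.4423) = 0.8858
Mean = 1352.63 * 0.8858
Mean = 1198.1118

1198.1118


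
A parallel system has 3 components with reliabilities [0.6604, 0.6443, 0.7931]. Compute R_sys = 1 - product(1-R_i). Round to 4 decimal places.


Components: [0.6604, 0.6443, 0.7931]
(1 - 0.6604) = 0.3396, running product = 0.3396
(1 - 0.6443) = 0.3557, running product = 0.1208
(1 - 0.7931) = 0.2069, running product = 0.025
Product of (1-R_i) = 0.025
R_sys = 1 - 0.025 = 0.975

0.975


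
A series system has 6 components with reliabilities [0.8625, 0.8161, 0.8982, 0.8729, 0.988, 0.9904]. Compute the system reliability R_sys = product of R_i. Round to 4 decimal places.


Components: [0.8625, 0.8161, 0.8982, 0.8729, 0.988, 0.9904]
After component 1 (R=0.8625): product = 0.8625
After component 2 (R=0.8161): product = 0.7039
After component 3 (R=0.8982): product = 0.6322
After component 4 (R=0.8729): product = 0.5519
After component 5 (R=0.988): product = 0.5453
After component 6 (R=0.9904): product = 0.54
R_sys = 0.54

0.54


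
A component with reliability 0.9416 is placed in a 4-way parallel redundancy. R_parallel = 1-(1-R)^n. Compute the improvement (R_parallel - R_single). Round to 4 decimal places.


R_single = 0.9416, n = 4
1 - R_single = 0.0584
(1 - R_single)^n = 0.0584^4 = 0.0
R_parallel = 1 - 0.0 = 1.0
Improvement = 1.0 - 0.9416
Improvement = 0.0584

0.0584


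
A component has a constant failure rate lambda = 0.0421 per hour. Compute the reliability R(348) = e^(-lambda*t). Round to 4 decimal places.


lambda = 0.0421
t = 348
lambda * t = 14.6508
R(t) = e^(-14.6508)
R(t) = 0.0

0.0


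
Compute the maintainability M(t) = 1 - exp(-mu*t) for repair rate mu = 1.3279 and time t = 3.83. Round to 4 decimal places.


mu = 1.3279, t = 3.83
mu * t = 1.3279 * 3.83 = 5.0859
exp(-5.0859) = 0.0062
M(t) = 1 - 0.0062
M(t) = 0.9938

0.9938


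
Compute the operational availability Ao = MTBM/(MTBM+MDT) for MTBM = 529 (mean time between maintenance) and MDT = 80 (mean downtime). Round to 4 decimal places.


MTBM = 529
MDT = 80
MTBM + MDT = 609
Ao = 529 / 609
Ao = 0.8686

0.8686


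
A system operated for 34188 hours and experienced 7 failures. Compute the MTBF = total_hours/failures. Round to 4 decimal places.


total_hours = 34188
failures = 7
MTBF = 34188 / 7
MTBF = 4884.0

4884.0


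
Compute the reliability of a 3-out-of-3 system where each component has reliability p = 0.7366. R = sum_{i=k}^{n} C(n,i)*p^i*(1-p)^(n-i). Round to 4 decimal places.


k = 3, n = 3, p = 0.7366
i=3: C(3,3)=1 * 0.7366^3 * 0.2634^0 = 0.3997
R = sum of terms = 0.3997

0.3997


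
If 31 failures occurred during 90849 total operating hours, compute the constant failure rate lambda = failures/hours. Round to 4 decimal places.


failures = 31
total_hours = 90849
lambda = 31 / 90849
lambda = 0.0003

0.0003


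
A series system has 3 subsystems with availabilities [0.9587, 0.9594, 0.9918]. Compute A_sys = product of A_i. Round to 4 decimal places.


Subsystems: [0.9587, 0.9594, 0.9918]
After subsystem 1 (A=0.9587): product = 0.9587
After subsystem 2 (A=0.9594): product = 0.9198
After subsystem 3 (A=0.9918): product = 0.9122
A_sys = 0.9122

0.9122


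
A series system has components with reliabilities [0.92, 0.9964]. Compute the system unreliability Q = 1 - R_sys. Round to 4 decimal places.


Components: [0.92, 0.9964]
After component 1: product = 0.92
After component 2: product = 0.9167
R_sys = 0.9167
Q = 1 - 0.9167 = 0.0833

0.0833


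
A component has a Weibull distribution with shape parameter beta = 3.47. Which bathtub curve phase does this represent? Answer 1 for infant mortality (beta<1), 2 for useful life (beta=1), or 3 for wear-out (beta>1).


beta = 3.47
Compare beta to 1:
beta < 1 => infant mortality (phase 1)
beta = 1 => useful life (phase 2)
beta > 1 => wear-out (phase 3)
Since beta = 3.47, this is wear-out (increasing failure rate)
Phase = 3

3


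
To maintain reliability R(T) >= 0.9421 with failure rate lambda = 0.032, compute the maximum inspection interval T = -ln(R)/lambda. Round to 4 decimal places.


R_target = 0.9421
lambda = 0.032
-ln(0.9421) = 0.0596
T = 0.0596 / 0.032
T = 1.8639

1.8639


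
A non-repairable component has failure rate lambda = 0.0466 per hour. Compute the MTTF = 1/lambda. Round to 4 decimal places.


lambda = 0.0466
MTTF = 1 / 0.0466
MTTF = 21.4592

21.4592


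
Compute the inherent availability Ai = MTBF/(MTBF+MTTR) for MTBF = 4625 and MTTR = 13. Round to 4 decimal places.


MTBF = 4625
MTTR = 13
MTBF + MTTR = 4638
Ai = 4625 / 4638
Ai = 0.9972

0.9972


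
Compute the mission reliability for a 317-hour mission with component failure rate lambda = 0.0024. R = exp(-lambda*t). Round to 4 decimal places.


lambda = 0.0024
mission_time = 317
lambda * t = 0.0024 * 317 = 0.7608
R = exp(-0.7608)
R = 0.4673

0.4673


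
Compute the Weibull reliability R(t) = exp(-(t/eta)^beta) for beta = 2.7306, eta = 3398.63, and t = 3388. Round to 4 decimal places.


beta = 2.7306, eta = 3398.63, t = 3388
t/eta = 3388 / 3398.63 = 0.9969
(t/eta)^beta = 0.9969^2.7306 = 0.9915
R(t) = exp(-0.9915)
R(t) = 0.371

0.371


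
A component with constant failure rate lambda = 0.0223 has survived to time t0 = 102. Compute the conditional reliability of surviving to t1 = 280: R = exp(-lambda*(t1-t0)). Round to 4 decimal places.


lambda = 0.0223
t0 = 102, t1 = 280
t1 - t0 = 178
lambda * (t1-t0) = 0.0223 * 178 = 3.9694
R = exp(-3.9694)
R = 0.0189

0.0189


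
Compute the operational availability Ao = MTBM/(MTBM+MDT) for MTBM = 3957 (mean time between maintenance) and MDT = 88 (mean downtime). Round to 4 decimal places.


MTBM = 3957
MDT = 88
MTBM + MDT = 4045
Ao = 3957 / 4045
Ao = 0.9782

0.9782


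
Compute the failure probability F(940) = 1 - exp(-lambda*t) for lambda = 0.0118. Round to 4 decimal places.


lambda = 0.0118, t = 940
lambda * t = 11.092
exp(-11.092) = 0.0
F(t) = 1 - 0.0
F(t) = 1.0

1.0


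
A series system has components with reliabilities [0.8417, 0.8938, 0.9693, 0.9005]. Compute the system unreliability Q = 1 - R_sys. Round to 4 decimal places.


Components: [0.8417, 0.8938, 0.9693, 0.9005]
After component 1: product = 0.8417
After component 2: product = 0.7523
After component 3: product = 0.7292
After component 4: product = 0.6567
R_sys = 0.6567
Q = 1 - 0.6567 = 0.3433

0.3433


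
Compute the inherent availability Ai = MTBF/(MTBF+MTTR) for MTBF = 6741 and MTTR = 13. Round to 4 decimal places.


MTBF = 6741
MTTR = 13
MTBF + MTTR = 6754
Ai = 6741 / 6754
Ai = 0.9981

0.9981


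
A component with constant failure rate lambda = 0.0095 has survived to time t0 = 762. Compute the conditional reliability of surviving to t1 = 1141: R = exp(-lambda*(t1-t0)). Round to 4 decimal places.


lambda = 0.0095
t0 = 762, t1 = 1141
t1 - t0 = 379
lambda * (t1-t0) = 0.0095 * 379 = 3.6005
R = exp(-3.6005)
R = 0.0273

0.0273


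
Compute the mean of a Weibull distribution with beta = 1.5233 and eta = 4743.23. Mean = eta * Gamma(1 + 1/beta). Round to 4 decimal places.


beta = 1.5233, eta = 4743.23
1/beta = 0.6565
1 + 1/beta = 1.6565
Gamma(1.6565) = 0.9011
Mean = 4743.23 * 0.9011
Mean = 4274.1807

4274.1807


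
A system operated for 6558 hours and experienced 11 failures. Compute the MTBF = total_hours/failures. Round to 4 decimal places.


total_hours = 6558
failures = 11
MTBF = 6558 / 11
MTBF = 596.1818

596.1818


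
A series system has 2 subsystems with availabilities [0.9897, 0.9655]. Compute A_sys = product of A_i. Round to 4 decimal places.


Subsystems: [0.9897, 0.9655]
After subsystem 1 (A=0.9897): product = 0.9897
After subsystem 2 (A=0.9655): product = 0.9556
A_sys = 0.9556

0.9556


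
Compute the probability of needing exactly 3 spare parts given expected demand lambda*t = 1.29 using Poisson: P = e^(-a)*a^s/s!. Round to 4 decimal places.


a = 1.29, s = 3
e^(-a) = e^(-1.29) = 0.2753
a^s = 1.29^3 = 2.1467
s! = 6
P = 0.2753 * 2.1467 / 6
P = 0.0985

0.0985


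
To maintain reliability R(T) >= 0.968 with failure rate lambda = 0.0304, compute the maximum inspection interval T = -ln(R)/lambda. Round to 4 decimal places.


R_target = 0.968
lambda = 0.0304
-ln(0.968) = 0.0325
T = 0.0325 / 0.0304
T = 1.0698

1.0698


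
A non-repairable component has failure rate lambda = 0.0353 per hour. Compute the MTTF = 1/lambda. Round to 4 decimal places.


lambda = 0.0353
MTTF = 1 / 0.0353
MTTF = 28.3286

28.3286


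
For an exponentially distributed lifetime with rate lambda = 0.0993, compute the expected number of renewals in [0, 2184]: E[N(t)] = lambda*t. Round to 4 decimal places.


lambda = 0.0993
t = 2184
E[N(t)] = lambda * t
E[N(t)] = 0.0993 * 2184
E[N(t)] = 216.8712

216.8712


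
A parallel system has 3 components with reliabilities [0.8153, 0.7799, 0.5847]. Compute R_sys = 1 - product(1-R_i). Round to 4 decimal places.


Components: [0.8153, 0.7799, 0.5847]
(1 - 0.8153) = 0.1847, running product = 0.1847
(1 - 0.7799) = 0.2201, running product = 0.0407
(1 - 0.5847) = 0.4153, running product = 0.0169
Product of (1-R_i) = 0.0169
R_sys = 1 - 0.0169 = 0.9831

0.9831


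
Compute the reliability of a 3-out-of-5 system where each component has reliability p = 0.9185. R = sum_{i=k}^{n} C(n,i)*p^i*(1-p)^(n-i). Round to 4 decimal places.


k = 3, n = 5, p = 0.9185
i=3: C(5,3)=10 * 0.9185^3 * 0.0815^2 = 0.0515
i=4: C(5,4)=5 * 0.9185^4 * 0.0815^1 = 0.29
i=5: C(5,5)=1 * 0.9185^5 * 0.0815^0 = 0.6537
R = sum of terms = 0.9952

0.9952


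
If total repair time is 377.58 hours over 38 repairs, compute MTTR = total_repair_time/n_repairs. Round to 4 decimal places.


total_repair_time = 377.58
n_repairs = 38
MTTR = 377.58 / 38
MTTR = 9.9363

9.9363


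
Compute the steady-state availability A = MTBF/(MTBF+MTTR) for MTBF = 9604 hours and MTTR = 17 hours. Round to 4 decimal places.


MTBF = 9604
MTTR = 17
MTBF + MTTR = 9621
A = 9604 / 9621
A = 0.9982

0.9982


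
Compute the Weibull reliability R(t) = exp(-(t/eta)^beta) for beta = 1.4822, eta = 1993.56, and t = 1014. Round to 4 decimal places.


beta = 1.4822, eta = 1993.56, t = 1014
t/eta = 1014 / 1993.56 = 0.5086
(t/eta)^beta = 0.5086^1.4822 = 0.3671
R(t) = exp(-0.3671)
R(t) = 0.6927

0.6927


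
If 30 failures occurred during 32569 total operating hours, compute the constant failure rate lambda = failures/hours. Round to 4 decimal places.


failures = 30
total_hours = 32569
lambda = 30 / 32569
lambda = 0.0009

0.0009


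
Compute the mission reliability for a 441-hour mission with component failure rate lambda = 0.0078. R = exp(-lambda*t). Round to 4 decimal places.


lambda = 0.0078
mission_time = 441
lambda * t = 0.0078 * 441 = 3.4398
R = exp(-3.4398)
R = 0.0321

0.0321


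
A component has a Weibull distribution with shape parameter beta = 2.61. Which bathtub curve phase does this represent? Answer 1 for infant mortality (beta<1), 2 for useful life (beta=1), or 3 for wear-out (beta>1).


beta = 2.61
Compare beta to 1:
beta < 1 => infant mortality (phase 1)
beta = 1 => useful life (phase 2)
beta > 1 => wear-out (phase 3)
Since beta = 2.61, this is wear-out (increasing failure rate)
Phase = 3

3


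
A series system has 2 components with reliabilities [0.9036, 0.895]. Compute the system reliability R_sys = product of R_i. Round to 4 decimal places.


Components: [0.9036, 0.895]
After component 1 (R=0.9036): product = 0.9036
After component 2 (R=0.895): product = 0.8087
R_sys = 0.8087

0.8087


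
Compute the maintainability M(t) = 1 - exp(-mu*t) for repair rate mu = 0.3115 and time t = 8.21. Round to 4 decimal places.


mu = 0.3115, t = 8.21
mu * t = 0.3115 * 8.21 = 2.5574
exp(-2.5574) = 0.0775
M(t) = 1 - 0.0775
M(t) = 0.9225

0.9225


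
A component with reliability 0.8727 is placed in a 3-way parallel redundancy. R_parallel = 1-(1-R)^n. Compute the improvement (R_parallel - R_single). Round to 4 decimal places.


R_single = 0.8727, n = 3
1 - R_single = 0.1273
(1 - R_single)^n = 0.1273^3 = 0.0021
R_parallel = 1 - 0.0021 = 0.9979
Improvement = 0.9979 - 0.8727
Improvement = 0.1252

0.1252


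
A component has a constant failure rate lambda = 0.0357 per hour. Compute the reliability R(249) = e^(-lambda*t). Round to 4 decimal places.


lambda = 0.0357
t = 249
lambda * t = 8.8893
R(t) = e^(-8.8893)
R(t) = 0.0001

0.0001


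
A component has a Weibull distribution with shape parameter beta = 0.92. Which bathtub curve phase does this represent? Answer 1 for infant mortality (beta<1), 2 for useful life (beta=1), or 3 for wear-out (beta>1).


beta = 0.92
Compare beta to 1:
beta < 1 => infant mortality (phase 1)
beta = 1 => useful life (phase 2)
beta > 1 => wear-out (phase 3)
Since beta = 0.92, this is infant mortality (decreasing failure rate)
Phase = 1

1


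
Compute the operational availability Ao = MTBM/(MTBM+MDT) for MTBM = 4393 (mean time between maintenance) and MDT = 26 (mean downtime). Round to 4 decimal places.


MTBM = 4393
MDT = 26
MTBM + MDT = 4419
Ao = 4393 / 4419
Ao = 0.9941

0.9941


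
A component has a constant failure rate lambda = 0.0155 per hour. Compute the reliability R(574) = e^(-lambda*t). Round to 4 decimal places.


lambda = 0.0155
t = 574
lambda * t = 8.897
R(t) = e^(-8.897)
R(t) = 0.0001

0.0001


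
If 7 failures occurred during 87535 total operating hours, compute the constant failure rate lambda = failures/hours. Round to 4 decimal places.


failures = 7
total_hours = 87535
lambda = 7 / 87535
lambda = 0.0001

0.0001


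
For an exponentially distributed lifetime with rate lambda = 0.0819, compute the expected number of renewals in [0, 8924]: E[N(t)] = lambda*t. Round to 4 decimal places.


lambda = 0.0819
t = 8924
E[N(t)] = lambda * t
E[N(t)] = 0.0819 * 8924
E[N(t)] = 730.8756

730.8756


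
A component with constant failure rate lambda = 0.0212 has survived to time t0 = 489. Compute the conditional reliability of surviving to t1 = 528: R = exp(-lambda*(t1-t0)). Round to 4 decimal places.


lambda = 0.0212
t0 = 489, t1 = 528
t1 - t0 = 39
lambda * (t1-t0) = 0.0212 * 39 = 0.8268
R = exp(-0.8268)
R = 0.4374

0.4374


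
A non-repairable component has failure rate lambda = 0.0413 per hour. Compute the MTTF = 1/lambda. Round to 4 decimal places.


lambda = 0.0413
MTTF = 1 / 0.0413
MTTF = 24.2131

24.2131


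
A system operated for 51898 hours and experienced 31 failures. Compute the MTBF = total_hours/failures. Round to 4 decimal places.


total_hours = 51898
failures = 31
MTBF = 51898 / 31
MTBF = 1674.129

1674.129


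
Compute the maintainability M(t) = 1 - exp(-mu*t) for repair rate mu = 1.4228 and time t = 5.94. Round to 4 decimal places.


mu = 1.4228, t = 5.94
mu * t = 1.4228 * 5.94 = 8.4514
exp(-8.4514) = 0.0002
M(t) = 1 - 0.0002
M(t) = 0.9998

0.9998


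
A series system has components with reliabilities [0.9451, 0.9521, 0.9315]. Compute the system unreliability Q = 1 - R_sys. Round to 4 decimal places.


Components: [0.9451, 0.9521, 0.9315]
After component 1: product = 0.9451
After component 2: product = 0.8998
After component 3: product = 0.8382
R_sys = 0.8382
Q = 1 - 0.8382 = 0.1618

0.1618


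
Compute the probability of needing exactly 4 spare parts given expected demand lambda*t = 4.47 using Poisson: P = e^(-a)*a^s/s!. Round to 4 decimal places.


a = 4.47, s = 4
e^(-a) = e^(-4.47) = 0.0114
a^s = 4.47^4 = 399.2364
s! = 24
P = 0.0114 * 399.2364 / 24
P = 0.1904

0.1904


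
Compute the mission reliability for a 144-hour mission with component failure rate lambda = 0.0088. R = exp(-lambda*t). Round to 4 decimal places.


lambda = 0.0088
mission_time = 144
lambda * t = 0.0088 * 144 = 1.2672
R = exp(-1.2672)
R = 0.2816

0.2816


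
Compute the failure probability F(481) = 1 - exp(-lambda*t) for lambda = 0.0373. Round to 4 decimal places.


lambda = 0.0373, t = 481
lambda * t = 17.9413
exp(-17.9413) = 0.0
F(t) = 1 - 0.0
F(t) = 1.0

1.0


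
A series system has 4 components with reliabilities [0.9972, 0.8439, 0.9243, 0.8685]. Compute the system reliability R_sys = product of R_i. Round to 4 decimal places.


Components: [0.9972, 0.8439, 0.9243, 0.8685]
After component 1 (R=0.9972): product = 0.9972
After component 2 (R=0.8439): product = 0.8415
After component 3 (R=0.9243): product = 0.7778
After component 4 (R=0.8685): product = 0.6755
R_sys = 0.6755

0.6755


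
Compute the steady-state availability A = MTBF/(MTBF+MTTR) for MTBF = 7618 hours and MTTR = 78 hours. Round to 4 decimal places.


MTBF = 7618
MTTR = 78
MTBF + MTTR = 7696
A = 7618 / 7696
A = 0.9899

0.9899


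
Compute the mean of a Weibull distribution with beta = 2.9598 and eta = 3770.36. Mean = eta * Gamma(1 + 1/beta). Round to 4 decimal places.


beta = 2.9598, eta = 3770.36
1/beta = 0.3379
1 + 1/beta = 1.3379
Gamma(1.3379) = 0.8925
Mean = 3770.36 * 0.8925
Mean = 3364.88

3364.88


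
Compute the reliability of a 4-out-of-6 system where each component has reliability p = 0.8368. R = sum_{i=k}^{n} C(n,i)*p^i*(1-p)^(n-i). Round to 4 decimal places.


k = 4, n = 6, p = 0.8368
i=4: C(6,4)=15 * 0.8368^4 * 0.1632^2 = 0.1959
i=5: C(6,5)=6 * 0.8368^5 * 0.1632^1 = 0.4018
i=6: C(6,6)=1 * 0.8368^6 * 0.1632^0 = 0.3433
R = sum of terms = 0.941

0.941


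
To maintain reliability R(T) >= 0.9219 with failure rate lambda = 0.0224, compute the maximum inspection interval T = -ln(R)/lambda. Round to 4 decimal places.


R_target = 0.9219
lambda = 0.0224
-ln(0.9219) = 0.0813
T = 0.0813 / 0.0224
T = 3.6303

3.6303


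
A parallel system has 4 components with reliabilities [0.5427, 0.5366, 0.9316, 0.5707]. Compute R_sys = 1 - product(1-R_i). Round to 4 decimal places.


Components: [0.5427, 0.5366, 0.9316, 0.5707]
(1 - 0.5427) = 0.4573, running product = 0.4573
(1 - 0.5366) = 0.4634, running product = 0.2119
(1 - 0.9316) = 0.0684, running product = 0.0145
(1 - 0.5707) = 0.4293, running product = 0.0062
Product of (1-R_i) = 0.0062
R_sys = 1 - 0.0062 = 0.9938

0.9938


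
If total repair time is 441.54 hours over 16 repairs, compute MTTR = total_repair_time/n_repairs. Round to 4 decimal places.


total_repair_time = 441.54
n_repairs = 16
MTTR = 441.54 / 16
MTTR = 27.5963

27.5963


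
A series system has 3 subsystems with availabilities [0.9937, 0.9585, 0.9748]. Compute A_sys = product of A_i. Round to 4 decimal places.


Subsystems: [0.9937, 0.9585, 0.9748]
After subsystem 1 (A=0.9937): product = 0.9937
After subsystem 2 (A=0.9585): product = 0.9525
After subsystem 3 (A=0.9748): product = 0.9285
A_sys = 0.9285

0.9285


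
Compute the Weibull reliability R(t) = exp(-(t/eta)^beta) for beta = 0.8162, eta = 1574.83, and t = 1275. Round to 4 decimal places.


beta = 0.8162, eta = 1574.83, t = 1275
t/eta = 1275 / 1574.83 = 0.8096
(t/eta)^beta = 0.8096^0.8162 = 0.8417
R(t) = exp(-0.8417)
R(t) = 0.431

0.431


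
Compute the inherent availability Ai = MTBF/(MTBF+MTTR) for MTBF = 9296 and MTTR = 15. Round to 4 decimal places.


MTBF = 9296
MTTR = 15
MTBF + MTTR = 9311
Ai = 9296 / 9311
Ai = 0.9984

0.9984


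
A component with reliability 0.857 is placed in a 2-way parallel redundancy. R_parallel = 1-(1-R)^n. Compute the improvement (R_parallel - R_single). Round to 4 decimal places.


R_single = 0.857, n = 2
1 - R_single = 0.143
(1 - R_single)^n = 0.143^2 = 0.0204
R_parallel = 1 - 0.0204 = 0.9796
Improvement = 0.9796 - 0.857
Improvement = 0.1226

0.1226


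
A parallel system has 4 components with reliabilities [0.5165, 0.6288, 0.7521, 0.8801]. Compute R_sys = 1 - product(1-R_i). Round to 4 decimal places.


Components: [0.5165, 0.6288, 0.7521, 0.8801]
(1 - 0.5165) = 0.4835, running product = 0.4835
(1 - 0.6288) = 0.3712, running product = 0.1795
(1 - 0.7521) = 0.2479, running product = 0.0445
(1 - 0.8801) = 0.1199, running product = 0.0053
Product of (1-R_i) = 0.0053
R_sys = 1 - 0.0053 = 0.9947

0.9947


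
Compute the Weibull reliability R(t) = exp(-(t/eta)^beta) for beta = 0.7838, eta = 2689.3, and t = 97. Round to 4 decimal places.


beta = 0.7838, eta = 2689.3, t = 97
t/eta = 97 / 2689.3 = 0.0361
(t/eta)^beta = 0.0361^0.7838 = 0.074
R(t) = exp(-0.074)
R(t) = 0.9287

0.9287


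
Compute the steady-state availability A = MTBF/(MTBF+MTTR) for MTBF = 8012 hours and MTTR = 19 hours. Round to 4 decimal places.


MTBF = 8012
MTTR = 19
MTBF + MTTR = 8031
A = 8012 / 8031
A = 0.9976

0.9976


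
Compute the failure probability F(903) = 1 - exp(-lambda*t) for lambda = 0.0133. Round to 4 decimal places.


lambda = 0.0133, t = 903
lambda * t = 12.0099
exp(-12.0099) = 0.0
F(t) = 1 - 0.0
F(t) = 1.0

1.0


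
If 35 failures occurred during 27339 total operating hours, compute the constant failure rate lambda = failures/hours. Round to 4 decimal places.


failures = 35
total_hours = 27339
lambda = 35 / 27339
lambda = 0.0013

0.0013


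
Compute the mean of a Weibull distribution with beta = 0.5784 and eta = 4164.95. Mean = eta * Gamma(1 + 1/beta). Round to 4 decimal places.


beta = 0.5784, eta = 4164.95
1/beta = 1.7289
1 + 1/beta = 2.7289
Gamma(2.7289) = 1.581
Mean = 4164.95 * 1.581
Mean = 6584.667

6584.667


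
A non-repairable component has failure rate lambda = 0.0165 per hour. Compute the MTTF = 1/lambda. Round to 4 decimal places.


lambda = 0.0165
MTTF = 1 / 0.0165
MTTF = 60.6061

60.6061


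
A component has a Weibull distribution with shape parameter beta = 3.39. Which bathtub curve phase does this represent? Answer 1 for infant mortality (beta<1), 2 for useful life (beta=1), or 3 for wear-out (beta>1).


beta = 3.39
Compare beta to 1:
beta < 1 => infant mortality (phase 1)
beta = 1 => useful life (phase 2)
beta > 1 => wear-out (phase 3)
Since beta = 3.39, this is wear-out (increasing failure rate)
Phase = 3

3


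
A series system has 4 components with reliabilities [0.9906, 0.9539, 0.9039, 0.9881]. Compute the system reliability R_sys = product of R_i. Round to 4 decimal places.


Components: [0.9906, 0.9539, 0.9039, 0.9881]
After component 1 (R=0.9906): product = 0.9906
After component 2 (R=0.9539): product = 0.9449
After component 3 (R=0.9039): product = 0.8541
After component 4 (R=0.9881): product = 0.844
R_sys = 0.844

0.844


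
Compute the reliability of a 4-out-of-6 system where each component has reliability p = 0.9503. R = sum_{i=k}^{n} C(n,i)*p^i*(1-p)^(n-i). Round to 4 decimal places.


k = 4, n = 6, p = 0.9503
i=4: C(6,4)=15 * 0.9503^4 * 0.0497^2 = 0.0302
i=5: C(6,5)=6 * 0.9503^5 * 0.0497^1 = 0.2311
i=6: C(6,6)=1 * 0.9503^6 * 0.0497^0 = 0.7365
R = sum of terms = 0.9978

0.9978


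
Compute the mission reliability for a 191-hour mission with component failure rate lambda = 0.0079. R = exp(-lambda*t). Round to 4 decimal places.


lambda = 0.0079
mission_time = 191
lambda * t = 0.0079 * 191 = 1.5089
R = exp(-1.5089)
R = 0.2212

0.2212


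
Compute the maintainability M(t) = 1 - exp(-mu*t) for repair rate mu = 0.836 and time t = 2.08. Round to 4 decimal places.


mu = 0.836, t = 2.08
mu * t = 0.836 * 2.08 = 1.7389
exp(-1.7389) = 0.1757
M(t) = 1 - 0.1757
M(t) = 0.8243

0.8243


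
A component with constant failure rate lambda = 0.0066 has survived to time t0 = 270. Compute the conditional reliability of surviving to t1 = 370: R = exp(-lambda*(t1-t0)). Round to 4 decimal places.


lambda = 0.0066
t0 = 270, t1 = 370
t1 - t0 = 100
lambda * (t1-t0) = 0.0066 * 100 = 0.66
R = exp(-0.66)
R = 0.5169

0.5169


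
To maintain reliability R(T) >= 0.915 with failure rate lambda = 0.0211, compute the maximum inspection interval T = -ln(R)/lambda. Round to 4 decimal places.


R_target = 0.915
lambda = 0.0211
-ln(0.915) = 0.0888
T = 0.0888 / 0.0211
T = 4.21

4.21


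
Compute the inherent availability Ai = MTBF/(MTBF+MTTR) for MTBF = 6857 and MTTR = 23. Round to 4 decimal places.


MTBF = 6857
MTTR = 23
MTBF + MTTR = 6880
Ai = 6857 / 6880
Ai = 0.9967

0.9967


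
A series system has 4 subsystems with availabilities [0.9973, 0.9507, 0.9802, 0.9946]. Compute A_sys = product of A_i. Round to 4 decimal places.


Subsystems: [0.9973, 0.9507, 0.9802, 0.9946]
After subsystem 1 (A=0.9973): product = 0.9973
After subsystem 2 (A=0.9507): product = 0.9481
After subsystem 3 (A=0.9802): product = 0.9294
After subsystem 4 (A=0.9946): product = 0.9243
A_sys = 0.9243

0.9243


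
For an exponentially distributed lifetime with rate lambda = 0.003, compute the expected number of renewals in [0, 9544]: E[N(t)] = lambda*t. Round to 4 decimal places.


lambda = 0.003
t = 9544
E[N(t)] = lambda * t
E[N(t)] = 0.003 * 9544
E[N(t)] = 28.632

28.632


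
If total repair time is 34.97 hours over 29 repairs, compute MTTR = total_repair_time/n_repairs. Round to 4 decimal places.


total_repair_time = 34.97
n_repairs = 29
MTTR = 34.97 / 29
MTTR = 1.2059

1.2059


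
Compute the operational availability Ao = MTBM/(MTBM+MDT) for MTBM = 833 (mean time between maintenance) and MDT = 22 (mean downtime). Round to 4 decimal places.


MTBM = 833
MDT = 22
MTBM + MDT = 855
Ao = 833 / 855
Ao = 0.9743

0.9743


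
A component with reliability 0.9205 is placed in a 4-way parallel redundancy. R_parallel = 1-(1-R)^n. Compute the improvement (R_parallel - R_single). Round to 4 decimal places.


R_single = 0.9205, n = 4
1 - R_single = 0.0795
(1 - R_single)^n = 0.0795^4 = 0.0
R_parallel = 1 - 0.0 = 1.0
Improvement = 1.0 - 0.9205
Improvement = 0.0795

0.0795


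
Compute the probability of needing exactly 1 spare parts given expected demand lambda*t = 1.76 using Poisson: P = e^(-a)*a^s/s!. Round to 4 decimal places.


a = 1.76, s = 1
e^(-a) = e^(-1.76) = 0.172
a^s = 1.76^1 = 1.76
s! = 1
P = 0.172 * 1.76 / 1
P = 0.3028

0.3028


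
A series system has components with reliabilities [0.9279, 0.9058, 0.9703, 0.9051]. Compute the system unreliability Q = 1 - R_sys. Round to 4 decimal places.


Components: [0.9279, 0.9058, 0.9703, 0.9051]
After component 1: product = 0.9279
After component 2: product = 0.8405
After component 3: product = 0.8155
After component 4: product = 0.7381
R_sys = 0.7381
Q = 1 - 0.7381 = 0.2619

0.2619


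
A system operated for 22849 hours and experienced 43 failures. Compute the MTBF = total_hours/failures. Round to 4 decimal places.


total_hours = 22849
failures = 43
MTBF = 22849 / 43
MTBF = 531.3721

531.3721


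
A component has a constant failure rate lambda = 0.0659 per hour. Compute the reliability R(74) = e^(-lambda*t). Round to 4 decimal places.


lambda = 0.0659
t = 74
lambda * t = 4.8766
R(t) = e^(-4.8766)
R(t) = 0.0076

0.0076


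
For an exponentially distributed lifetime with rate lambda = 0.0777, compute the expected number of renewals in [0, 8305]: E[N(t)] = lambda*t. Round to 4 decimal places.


lambda = 0.0777
t = 8305
E[N(t)] = lambda * t
E[N(t)] = 0.0777 * 8305
E[N(t)] = 645.2985

645.2985


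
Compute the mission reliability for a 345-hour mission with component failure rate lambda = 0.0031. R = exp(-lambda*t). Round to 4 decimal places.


lambda = 0.0031
mission_time = 345
lambda * t = 0.0031 * 345 = 1.0695
R = exp(-1.0695)
R = 0.3432

0.3432


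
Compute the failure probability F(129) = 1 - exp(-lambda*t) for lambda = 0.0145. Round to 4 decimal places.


lambda = 0.0145, t = 129
lambda * t = 1.8705
exp(-1.8705) = 0.154
F(t) = 1 - 0.154
F(t) = 0.846

0.846


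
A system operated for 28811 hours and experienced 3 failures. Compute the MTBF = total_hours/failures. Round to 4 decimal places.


total_hours = 28811
failures = 3
MTBF = 28811 / 3
MTBF = 9603.6667

9603.6667


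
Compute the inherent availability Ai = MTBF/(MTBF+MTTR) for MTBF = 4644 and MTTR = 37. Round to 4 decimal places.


MTBF = 4644
MTTR = 37
MTBF + MTTR = 4681
Ai = 4644 / 4681
Ai = 0.9921

0.9921
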